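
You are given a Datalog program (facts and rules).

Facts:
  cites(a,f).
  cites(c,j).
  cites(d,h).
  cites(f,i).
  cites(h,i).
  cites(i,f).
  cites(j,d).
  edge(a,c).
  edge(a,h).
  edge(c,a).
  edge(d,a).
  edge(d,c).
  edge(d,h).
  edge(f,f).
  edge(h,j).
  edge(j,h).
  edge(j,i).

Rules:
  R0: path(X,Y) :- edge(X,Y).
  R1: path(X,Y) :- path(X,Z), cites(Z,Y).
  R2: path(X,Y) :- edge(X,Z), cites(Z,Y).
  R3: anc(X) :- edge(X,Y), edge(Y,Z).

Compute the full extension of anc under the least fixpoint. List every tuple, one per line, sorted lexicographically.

anc(a)
anc(c)
anc(d)
anc(f)
anc(h)
anc(j)

round 1: derive anc(a) via R3 from edge(a,c), edge(c,a)
round 1: derive anc(c) via R3 from edge(c,a), edge(a,c)
round 1: derive anc(d) via R3 from edge(d,a), edge(a,c)
round 1: derive anc(f) via R3 from edge(f,f), edge(f,f)
round 1: derive anc(h) via R3 from edge(h,j), edge(j,h)
round 1: derive anc(j) via R3 from edge(j,h), edge(h,j)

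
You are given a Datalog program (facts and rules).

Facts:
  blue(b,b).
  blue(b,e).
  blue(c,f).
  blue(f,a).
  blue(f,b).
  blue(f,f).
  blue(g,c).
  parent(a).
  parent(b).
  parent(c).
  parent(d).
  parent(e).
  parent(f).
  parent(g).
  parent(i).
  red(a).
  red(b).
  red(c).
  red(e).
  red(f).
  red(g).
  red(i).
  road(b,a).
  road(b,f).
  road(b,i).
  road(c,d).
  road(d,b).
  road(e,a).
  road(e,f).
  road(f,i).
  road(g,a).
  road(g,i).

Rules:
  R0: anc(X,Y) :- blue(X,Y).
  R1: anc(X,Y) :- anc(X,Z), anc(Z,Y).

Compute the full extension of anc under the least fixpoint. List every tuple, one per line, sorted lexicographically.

anc(b,b)
anc(b,e)
anc(c,a)
anc(c,b)
anc(c,e)
anc(c,f)
anc(f,a)
anc(f,b)
anc(f,e)
anc(f,f)
anc(g,a)
anc(g,b)
anc(g,c)
anc(g,e)
anc(g,f)

round 1: derive anc(b,b) via R0 from blue(b,b)
round 1: derive anc(b,e) via R0 from blue(b,e)
round 1: derive anc(c,f) via R0 from blue(c,f)
round 1: derive anc(f,a) via R0 from blue(f,a)
round 1: derive anc(f,b) via R0 from blue(f,b)
round 1: derive anc(f,f) via R0 from blue(f,f)
round 1: derive anc(g,c) via R0 from blue(g,c)
round 2: derive anc(c,a) via R1 from anc(c,f), anc(f,a)
round 2: derive anc(c,b) via R1 from anc(c,f), anc(f,b)
round 2: derive anc(f,e) via R1 from anc(f,b), anc(b,e)
round 2: derive anc(g,f) via R1 from anc(g,c), anc(c,f)
round 3: derive anc(c,e) via R1 from anc(c,b), anc(b,e)
round 3: derive anc(g,a) via R1 from anc(g,c), anc(c,a)
round 3: derive anc(g,b) via R1 from anc(g,c), anc(c,b)
round 3: derive anc(g,e) via R1 from anc(g,f), anc(f,e)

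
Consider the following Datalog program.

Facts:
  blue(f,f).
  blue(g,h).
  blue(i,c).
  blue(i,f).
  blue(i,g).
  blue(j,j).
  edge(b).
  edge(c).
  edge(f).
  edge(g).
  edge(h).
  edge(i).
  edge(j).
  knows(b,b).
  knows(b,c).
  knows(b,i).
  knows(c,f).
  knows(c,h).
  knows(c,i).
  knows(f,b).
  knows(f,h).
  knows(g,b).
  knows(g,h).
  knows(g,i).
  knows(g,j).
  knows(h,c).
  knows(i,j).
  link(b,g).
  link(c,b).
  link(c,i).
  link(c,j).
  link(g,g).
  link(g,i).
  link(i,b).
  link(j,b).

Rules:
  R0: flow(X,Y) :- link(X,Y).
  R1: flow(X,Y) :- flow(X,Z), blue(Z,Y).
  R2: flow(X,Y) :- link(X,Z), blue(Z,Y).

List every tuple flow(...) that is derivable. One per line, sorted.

round 1: derive flow(b,g) via R0 from link(b,g)
round 1: derive flow(c,b) via R0 from link(c,b)
round 1: derive flow(c,i) via R0 from link(c,i)
round 1: derive flow(c,j) via R0 from link(c,j)
round 1: derive flow(g,g) via R0 from link(g,g)
round 1: derive flow(g,i) via R0 from link(g,i)
round 1: derive flow(i,b) via R0 from link(i,b)
round 1: derive flow(j,b) via R0 from link(j,b)
round 1: derive flow(b,h) via R2 from link(b,g), blue(g,h)
round 1: derive flow(c,c) via R2 from link(c,i), blue(i,c)
round 1: derive flow(c,f) via R2 from link(c,i), blue(i,f)
round 1: derive flow(c,g) via R2 from link(c,i), blue(i,g)
round 1: derive flow(g,c) via R2 from link(g,i), blue(i,c)
round 1: derive flow(g,f) via R2 from link(g,i), blue(i,f)
round 1: derive flow(g,h) via R2 from link(g,g), blue(g,h)
round 2: derive flow(c,h) via R1 from flow(c,g), blue(g,h)

flow(b,g)
flow(b,h)
flow(c,b)
flow(c,c)
flow(c,f)
flow(c,g)
flow(c,h)
flow(c,i)
flow(c,j)
flow(g,c)
flow(g,f)
flow(g,g)
flow(g,h)
flow(g,i)
flow(i,b)
flow(j,b)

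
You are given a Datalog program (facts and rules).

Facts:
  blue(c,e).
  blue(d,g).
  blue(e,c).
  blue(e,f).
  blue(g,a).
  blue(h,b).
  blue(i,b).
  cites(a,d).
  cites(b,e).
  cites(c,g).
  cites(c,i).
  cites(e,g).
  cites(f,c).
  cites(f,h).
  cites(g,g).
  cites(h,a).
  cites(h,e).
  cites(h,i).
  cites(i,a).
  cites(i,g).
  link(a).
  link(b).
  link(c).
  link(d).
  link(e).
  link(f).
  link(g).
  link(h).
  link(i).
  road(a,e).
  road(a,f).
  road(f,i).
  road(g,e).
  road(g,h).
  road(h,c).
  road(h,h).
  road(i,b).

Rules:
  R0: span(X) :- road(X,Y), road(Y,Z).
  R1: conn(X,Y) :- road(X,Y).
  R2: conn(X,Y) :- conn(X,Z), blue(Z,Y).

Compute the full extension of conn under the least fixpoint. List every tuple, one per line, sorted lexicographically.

conn(a,c)
conn(a,e)
conn(a,f)
conn(f,b)
conn(f,i)
conn(g,b)
conn(g,c)
conn(g,e)
conn(g,f)
conn(g,h)
conn(h,b)
conn(h,c)
conn(h,e)
conn(h,f)
conn(h,h)
conn(i,b)

round 1: derive conn(a,e) via R1 from road(a,e)
round 1: derive conn(a,f) via R1 from road(a,f)
round 1: derive conn(f,i) via R1 from road(f,i)
round 1: derive conn(g,e) via R1 from road(g,e)
round 1: derive conn(g,h) via R1 from road(g,h)
round 1: derive conn(h,c) via R1 from road(h,c)
round 1: derive conn(h,h) via R1 from road(h,h)
round 1: derive conn(i,b) via R1 from road(i,b)
round 2: derive conn(a,c) via R2 from conn(a,e), blue(e,c)
round 2: derive conn(f,b) via R2 from conn(f,i), blue(i,b)
round 2: derive conn(g,b) via R2 from conn(g,h), blue(h,b)
round 2: derive conn(g,c) via R2 from conn(g,e), blue(e,c)
round 2: derive conn(g,f) via R2 from conn(g,e), blue(e,f)
round 2: derive conn(h,b) via R2 from conn(h,h), blue(h,b)
round 2: derive conn(h,e) via R2 from conn(h,c), blue(c,e)
round 3: derive conn(h,f) via R2 from conn(h,e), blue(e,f)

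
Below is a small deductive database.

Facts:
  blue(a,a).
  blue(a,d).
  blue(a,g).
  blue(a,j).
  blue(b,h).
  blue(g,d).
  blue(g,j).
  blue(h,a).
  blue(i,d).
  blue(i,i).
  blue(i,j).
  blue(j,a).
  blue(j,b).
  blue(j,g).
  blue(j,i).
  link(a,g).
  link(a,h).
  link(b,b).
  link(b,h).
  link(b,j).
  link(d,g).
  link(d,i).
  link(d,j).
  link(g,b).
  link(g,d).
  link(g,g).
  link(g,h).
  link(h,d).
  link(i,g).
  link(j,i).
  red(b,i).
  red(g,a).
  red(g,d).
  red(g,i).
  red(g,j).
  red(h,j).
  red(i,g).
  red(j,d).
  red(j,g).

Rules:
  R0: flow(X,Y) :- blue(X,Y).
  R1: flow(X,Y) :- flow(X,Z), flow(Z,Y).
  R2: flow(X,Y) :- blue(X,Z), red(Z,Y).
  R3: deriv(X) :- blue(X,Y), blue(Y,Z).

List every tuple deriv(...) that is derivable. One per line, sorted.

deriv(a)
deriv(b)
deriv(g)
deriv(h)
deriv(i)
deriv(j)

round 1: derive deriv(a) via R3 from blue(a,a), blue(a,a)
round 1: derive deriv(b) via R3 from blue(b,h), blue(h,a)
round 1: derive deriv(g) via R3 from blue(g,j), blue(j,a)
round 1: derive deriv(h) via R3 from blue(h,a), blue(a,a)
round 1: derive deriv(i) via R3 from blue(i,i), blue(i,d)
round 1: derive deriv(j) via R3 from blue(j,a), blue(a,a)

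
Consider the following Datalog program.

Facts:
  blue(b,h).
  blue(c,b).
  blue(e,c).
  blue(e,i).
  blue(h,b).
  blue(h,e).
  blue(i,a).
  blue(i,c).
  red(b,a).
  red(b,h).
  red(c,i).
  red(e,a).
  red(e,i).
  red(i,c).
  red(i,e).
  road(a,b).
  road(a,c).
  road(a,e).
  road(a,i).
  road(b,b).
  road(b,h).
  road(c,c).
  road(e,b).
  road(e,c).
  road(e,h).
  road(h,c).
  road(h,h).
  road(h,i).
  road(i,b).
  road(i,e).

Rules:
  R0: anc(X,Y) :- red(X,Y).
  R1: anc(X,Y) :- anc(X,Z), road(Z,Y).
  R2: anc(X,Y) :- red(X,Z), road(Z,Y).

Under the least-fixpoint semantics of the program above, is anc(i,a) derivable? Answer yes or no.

no

round 1: derive anc(b,a) via R0 from red(b,a)
round 1: derive anc(b,h) via R0 from red(b,h)
round 1: derive anc(c,i) via R0 from red(c,i)
round 1: derive anc(e,a) via R0 from red(e,a)
round 1: derive anc(e,i) via R0 from red(e,i)
round 1: derive anc(i,c) via R0 from red(i,c)
round 1: derive anc(i,e) via R0 from red(i,e)
round 1: derive anc(b,b) via R2 from red(b,a), road(a,b)
round 1: derive anc(b,c) via R2 from red(b,a), road(a,c)
round 1: derive anc(b,e) via R2 from red(b,a), road(a,e)
round 1: derive anc(b,i) via R2 from red(b,a), road(a,i)
round 1: derive anc(c,b) via R2 from red(c,i), road(i,b)
round 1: derive anc(c,e) via R2 from red(c,i), road(i,e)
round 1: derive anc(e,b) via R2 from red(e,a), road(a,b)
round 1: derive anc(e,c) via R2 from red(e,a), road(a,c)
round 1: derive anc(e,e) via R2 from red(e,a), road(a,e)
round 1: derive anc(i,b) via R2 from red(i,e), road(e,b)
round 1: derive anc(i,h) via R2 from red(i,e), road(e,h)
round 2: derive anc(c,c) via R1 from anc(c,e), road(e,c)
round 2: derive anc(c,h) via R1 from anc(c,b), road(b,h)
round 2: derive anc(e,h) via R1 from anc(e,b), road(b,h)
round 2: derive anc(i,i) via R1 from anc(i,h), road(h,i)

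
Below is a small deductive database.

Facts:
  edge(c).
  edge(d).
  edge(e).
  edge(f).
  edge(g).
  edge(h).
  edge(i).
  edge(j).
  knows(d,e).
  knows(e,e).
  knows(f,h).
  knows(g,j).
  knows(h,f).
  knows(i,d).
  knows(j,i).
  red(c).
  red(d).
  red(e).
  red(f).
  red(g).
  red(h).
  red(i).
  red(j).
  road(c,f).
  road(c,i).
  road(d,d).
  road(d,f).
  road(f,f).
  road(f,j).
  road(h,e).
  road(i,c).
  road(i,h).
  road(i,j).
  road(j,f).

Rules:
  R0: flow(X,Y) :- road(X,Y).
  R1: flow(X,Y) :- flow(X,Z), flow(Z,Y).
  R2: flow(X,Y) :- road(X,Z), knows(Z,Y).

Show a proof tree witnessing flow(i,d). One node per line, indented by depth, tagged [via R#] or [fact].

round 1: derive flow(c,f) via R0 from road(c,f)
round 1: derive flow(c,i) via R0 from road(c,i)
round 1: derive flow(d,d) via R0 from road(d,d)
round 1: derive flow(d,f) via R0 from road(d,f)
round 1: derive flow(f,f) via R0 from road(f,f)
round 1: derive flow(f,j) via R0 from road(f,j)
round 1: derive flow(h,e) via R0 from road(h,e)
round 1: derive flow(i,c) via R0 from road(i,c)
round 1: derive flow(i,h) via R0 from road(i,h)
round 1: derive flow(i,j) via R0 from road(i,j)
round 1: derive flow(j,f) via R0 from road(j,f)
round 1: derive flow(c,d) via R2 from road(c,i), knows(i,d)
round 1: derive flow(c,h) via R2 from road(c,f), knows(f,h)
round 1: derive flow(d,e) via R2 from road(d,d), knows(d,e)
round 1: derive flow(d,h) via R2 from road(d,f), knows(f,h)
round 1: derive flow(f,h) via R2 from road(f,f), knows(f,h)
round 1: derive flow(f,i) via R2 from road(f,j), knows(j,i)
round 1: derive flow(i,f) via R2 from road(i,h), knows(h,f)
round 1: derive flow(i,i) via R2 from road(i,j), knows(j,i)
round 1: derive flow(j,h) via R2 from road(j,f), knows(f,h)
round 2: derive flow(c,c) via R1 from flow(c,i), flow(i,c)
round 2: derive flow(c,e) via R1 from flow(c,d), flow(d,e)
round 2: derive flow(c,j) via R1 from flow(c,f), flow(f,j)
round 2: derive flow(d,i) via R1 from flow(d,f), flow(f,i)
round 2: derive flow(d,j) via R1 from flow(d,f), flow(f,j)
round 2: derive flow(f,c) via R1 from flow(f,i), flow(i,c)
round 2: derive flow(f,e) via R1 from flow(f,h), flow(h,e)
round 2: derive flow(i,d) via R1 from flow(i,c), flow(c,d)
round 2: derive flow(i,e) via R1 from flow(i,h), flow(h,e)
round 2: derive flow(j,e) via R1 from flow(j,h), flow(h,e)
round 2: derive flow(j,i) via R1 from flow(j,f), flow(f,i)
round 2: derive flow(j,j) via R1 from flow(j,f), flow(f,j)
round 3: derive flow(d,c) via R1 from flow(d,f), flow(f,c)
round 3: derive flow(f,d) via R1 from flow(f,c), flow(c,d)
round 3: derive flow(j,c) via R1 from flow(j,f), flow(f,c)
round 3: derive flow(j,d) via R1 from flow(j,i), flow(i,d)

flow(i,d)  [via R1]
  flow(i,c)  [via R0]
    road(i,c)  [fact]
  flow(c,d)  [via R2]
    road(c,i)  [fact]
    knows(i,d)  [fact]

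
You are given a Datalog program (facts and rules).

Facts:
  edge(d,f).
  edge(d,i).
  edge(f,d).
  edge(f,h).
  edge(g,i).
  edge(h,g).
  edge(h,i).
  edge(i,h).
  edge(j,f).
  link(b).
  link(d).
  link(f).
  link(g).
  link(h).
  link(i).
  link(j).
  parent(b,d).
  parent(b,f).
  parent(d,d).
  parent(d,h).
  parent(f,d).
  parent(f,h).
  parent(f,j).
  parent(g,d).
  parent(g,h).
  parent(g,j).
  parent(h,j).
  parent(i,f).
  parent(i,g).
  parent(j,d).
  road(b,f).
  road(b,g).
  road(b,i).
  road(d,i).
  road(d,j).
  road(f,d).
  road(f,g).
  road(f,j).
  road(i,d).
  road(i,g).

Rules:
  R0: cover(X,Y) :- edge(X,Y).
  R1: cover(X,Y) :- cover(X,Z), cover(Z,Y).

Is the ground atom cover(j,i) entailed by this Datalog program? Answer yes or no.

yes

round 1: derive cover(d,f) via R0 from edge(d,f)
round 1: derive cover(d,i) via R0 from edge(d,i)
round 1: derive cover(f,d) via R0 from edge(f,d)
round 1: derive cover(f,h) via R0 from edge(f,h)
round 1: derive cover(g,i) via R0 from edge(g,i)
round 1: derive cover(h,g) via R0 from edge(h,g)
round 1: derive cover(h,i) via R0 from edge(h,i)
round 1: derive cover(i,h) via R0 from edge(i,h)
round 1: derive cover(j,f) via R0 from edge(j,f)
round 2: derive cover(d,d) via R1 from cover(d,f), cover(f,d)
round 2: derive cover(d,h) via R1 from cover(d,f), cover(f,h)
round 2: derive cover(f,f) via R1 from cover(f,d), cover(d,f)
round 2: derive cover(f,g) via R1 from cover(f,h), cover(h,g)
round 2: derive cover(f,i) via R1 from cover(f,d), cover(d,i)
round 2: derive cover(g,h) via R1 from cover(g,i), cover(i,h)
round 2: derive cover(h,h) via R1 from cover(h,i), cover(i,h)
round 2: derive cover(i,g) via R1 from cover(i,h), cover(h,g)
round 2: derive cover(i,i) via R1 from cover(i,h), cover(h,i)
round 2: derive cover(j,d) via R1 from cover(j,f), cover(f,d)
round 2: derive cover(j,h) via R1 from cover(j,f), cover(f,h)
round 3: derive cover(d,g) via R1 from cover(d,f), cover(f,g)
round 3: derive cover(g,g) via R1 from cover(g,h), cover(h,g)
round 3: derive cover(j,g) via R1 from cover(j,f), cover(f,g)
round 3: derive cover(j,i) via R1 from cover(j,d), cover(d,i)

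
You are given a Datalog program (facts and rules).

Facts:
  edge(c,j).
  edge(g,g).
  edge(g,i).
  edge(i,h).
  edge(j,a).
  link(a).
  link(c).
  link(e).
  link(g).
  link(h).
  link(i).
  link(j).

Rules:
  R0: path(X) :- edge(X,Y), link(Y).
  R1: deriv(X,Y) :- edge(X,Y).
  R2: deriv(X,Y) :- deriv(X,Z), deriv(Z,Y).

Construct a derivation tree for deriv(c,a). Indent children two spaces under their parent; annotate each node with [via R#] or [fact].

deriv(c,a)  [via R2]
  deriv(c,j)  [via R1]
    edge(c,j)  [fact]
  deriv(j,a)  [via R1]
    edge(j,a)  [fact]

round 1: derive deriv(c,j) via R1 from edge(c,j)
round 1: derive deriv(g,g) via R1 from edge(g,g)
round 1: derive deriv(g,i) via R1 from edge(g,i)
round 1: derive deriv(i,h) via R1 from edge(i,h)
round 1: derive deriv(j,a) via R1 from edge(j,a)
round 2: derive deriv(c,a) via R2 from deriv(c,j), deriv(j,a)
round 2: derive deriv(g,h) via R2 from deriv(g,i), deriv(i,h)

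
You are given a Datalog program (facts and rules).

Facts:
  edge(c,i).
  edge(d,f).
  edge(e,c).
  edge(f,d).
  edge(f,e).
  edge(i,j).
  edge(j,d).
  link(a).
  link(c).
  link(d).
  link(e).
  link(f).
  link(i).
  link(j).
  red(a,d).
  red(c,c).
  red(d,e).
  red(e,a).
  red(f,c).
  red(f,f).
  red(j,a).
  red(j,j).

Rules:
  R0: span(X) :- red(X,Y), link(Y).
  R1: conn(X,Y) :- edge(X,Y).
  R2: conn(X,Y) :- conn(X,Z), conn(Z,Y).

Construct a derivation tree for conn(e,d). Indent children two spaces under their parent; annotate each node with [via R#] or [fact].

round 1: derive conn(c,i) via R1 from edge(c,i)
round 1: derive conn(d,f) via R1 from edge(d,f)
round 1: derive conn(e,c) via R1 from edge(e,c)
round 1: derive conn(f,d) via R1 from edge(f,d)
round 1: derive conn(f,e) via R1 from edge(f,e)
round 1: derive conn(i,j) via R1 from edge(i,j)
round 1: derive conn(j,d) via R1 from edge(j,d)
round 2: derive conn(c,j) via R2 from conn(c,i), conn(i,j)
round 2: derive conn(d,d) via R2 from conn(d,f), conn(f,d)
round 2: derive conn(d,e) via R2 from conn(d,f), conn(f,e)
round 2: derive conn(e,i) via R2 from conn(e,c), conn(c,i)
round 2: derive conn(f,c) via R2 from conn(f,e), conn(e,c)
round 2: derive conn(f,f) via R2 from conn(f,d), conn(d,f)
round 2: derive conn(i,d) via R2 from conn(i,j), conn(j,d)
round 2: derive conn(j,f) via R2 from conn(j,d), conn(d,f)
round 3: derive conn(c,d) via R2 from conn(c,i), conn(i,d)
round 3: derive conn(c,f) via R2 from conn(c,j), conn(j,f)
round 3: derive conn(d,c) via R2 from conn(d,e), conn(e,c)
round 3: derive conn(d,i) via R2 from conn(d,e), conn(e,i)
round 3: derive conn(e,d) via R2 from conn(e,i), conn(i,d)
round 3: derive conn(e,j) via R2 from conn(e,c), conn(c,j)
round 3: derive conn(f,i) via R2 from conn(f,c), conn(c,i)
round 3: derive conn(f,j) via R2 from conn(f,c), conn(c,j)
round 3: derive conn(i,e) via R2 from conn(i,d), conn(d,e)
round 3: derive conn(i,f) via R2 from conn(i,d), conn(d,f)
round 3: derive conn(j,c) via R2 from conn(j,f), conn(f,c)
round 3: derive conn(j,e) via R2 from conn(j,d), conn(d,e)
round 4: derive conn(c,c) via R2 from conn(c,d), conn(d,c)
round 4: derive conn(c,e) via R2 from conn(c,d), conn(d,e)
round 4: derive conn(d,j) via R2 from conn(d,c), conn(c,j)
round 4: derive conn(e,e) via R2 from conn(e,d), conn(d,e)
round 4: derive conn(e,f) via R2 from conn(e,c), conn(c,f)
round 4: derive conn(i,c) via R2 from conn(i,d), conn(d,c)
round 4: derive conn(i,i) via R2 from conn(i,d), conn(d,i)
round 4: derive conn(j,i) via R2 from conn(j,c), conn(c,i)
round 4: derive conn(j,j) via R2 from conn(j,c), conn(c,j)

conn(e,d)  [via R2]
  conn(e,i)  [via R2]
    conn(e,c)  [via R1]
      edge(e,c)  [fact]
    conn(c,i)  [via R1]
      edge(c,i)  [fact]
  conn(i,d)  [via R2]
    conn(i,j)  [via R1]
      edge(i,j)  [fact]
    conn(j,d)  [via R1]
      edge(j,d)  [fact]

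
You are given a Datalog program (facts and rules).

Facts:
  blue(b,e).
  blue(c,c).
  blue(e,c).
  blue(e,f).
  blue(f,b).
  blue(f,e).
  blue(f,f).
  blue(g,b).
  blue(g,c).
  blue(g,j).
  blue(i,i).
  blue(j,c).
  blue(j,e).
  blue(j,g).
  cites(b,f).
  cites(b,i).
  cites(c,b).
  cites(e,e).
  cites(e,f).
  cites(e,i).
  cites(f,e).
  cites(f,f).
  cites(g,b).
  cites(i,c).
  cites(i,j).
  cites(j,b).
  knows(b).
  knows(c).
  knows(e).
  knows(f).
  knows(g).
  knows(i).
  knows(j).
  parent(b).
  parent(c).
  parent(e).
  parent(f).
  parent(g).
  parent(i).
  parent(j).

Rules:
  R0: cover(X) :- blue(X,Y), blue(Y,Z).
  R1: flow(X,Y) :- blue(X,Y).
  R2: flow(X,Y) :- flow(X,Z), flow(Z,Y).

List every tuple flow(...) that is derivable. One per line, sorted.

flow(b,b)
flow(b,c)
flow(b,e)
flow(b,f)
flow(c,c)
flow(e,b)
flow(e,c)
flow(e,e)
flow(e,f)
flow(f,b)
flow(f,c)
flow(f,e)
flow(f,f)
flow(g,b)
flow(g,c)
flow(g,e)
flow(g,f)
flow(g,g)
flow(g,j)
flow(i,i)
flow(j,b)
flow(j,c)
flow(j,e)
flow(j,f)
flow(j,g)
flow(j,j)

round 1: derive flow(b,e) via R1 from blue(b,e)
round 1: derive flow(c,c) via R1 from blue(c,c)
round 1: derive flow(e,c) via R1 from blue(e,c)
round 1: derive flow(e,f) via R1 from blue(e,f)
round 1: derive flow(f,b) via R1 from blue(f,b)
round 1: derive flow(f,e) via R1 from blue(f,e)
round 1: derive flow(f,f) via R1 from blue(f,f)
round 1: derive flow(g,b) via R1 from blue(g,b)
round 1: derive flow(g,c) via R1 from blue(g,c)
round 1: derive flow(g,j) via R1 from blue(g,j)
round 1: derive flow(i,i) via R1 from blue(i,i)
round 1: derive flow(j,c) via R1 from blue(j,c)
round 1: derive flow(j,e) via R1 from blue(j,e)
round 1: derive flow(j,g) via R1 from blue(j,g)
round 2: derive flow(b,c) via R2 from flow(b,e), flow(e,c)
round 2: derive flow(b,f) via R2 from flow(b,e), flow(e,f)
round 2: derive flow(e,b) via R2 from flow(e,f), flow(f,b)
round 2: derive flow(e,e) via R2 from flow(e,f), flow(f,e)
round 2: derive flow(f,c) via R2 from flow(f,e), flow(e,c)
round 2: derive flow(g,e) via R2 from flow(g,b), flow(b,e)
round 2: derive flow(g,g) via R2 from flow(g,j), flow(j,g)
round 2: derive flow(j,b) via R2 from flow(j,g), flow(g,b)
round 2: derive flow(j,f) via R2 from flow(j,e), flow(e,f)
round 2: derive flow(j,j) via R2 from flow(j,g), flow(g,j)
round 3: derive flow(b,b) via R2 from flow(b,e), flow(e,b)
round 3: derive flow(g,f) via R2 from flow(g,b), flow(b,f)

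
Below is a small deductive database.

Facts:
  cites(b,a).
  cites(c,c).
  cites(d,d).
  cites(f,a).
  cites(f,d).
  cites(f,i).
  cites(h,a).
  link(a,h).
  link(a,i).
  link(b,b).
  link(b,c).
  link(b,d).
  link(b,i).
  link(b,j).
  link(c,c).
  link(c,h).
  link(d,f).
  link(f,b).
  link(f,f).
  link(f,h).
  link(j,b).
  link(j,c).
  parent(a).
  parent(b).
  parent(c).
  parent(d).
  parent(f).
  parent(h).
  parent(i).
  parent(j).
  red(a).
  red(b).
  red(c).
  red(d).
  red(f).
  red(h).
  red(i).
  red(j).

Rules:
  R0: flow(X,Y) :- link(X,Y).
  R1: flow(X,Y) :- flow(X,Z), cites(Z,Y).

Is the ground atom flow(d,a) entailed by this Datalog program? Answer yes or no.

round 1: derive flow(a,h) via R0 from link(a,h)
round 1: derive flow(a,i) via R0 from link(a,i)
round 1: derive flow(b,b) via R0 from link(b,b)
round 1: derive flow(b,c) via R0 from link(b,c)
round 1: derive flow(b,d) via R0 from link(b,d)
round 1: derive flow(b,i) via R0 from link(b,i)
round 1: derive flow(b,j) via R0 from link(b,j)
round 1: derive flow(c,c) via R0 from link(c,c)
round 1: derive flow(c,h) via R0 from link(c,h)
round 1: derive flow(d,f) via R0 from link(d,f)
round 1: derive flow(f,b) via R0 from link(f,b)
round 1: derive flow(f,f) via R0 from link(f,f)
round 1: derive flow(f,h) via R0 from link(f,h)
round 1: derive flow(j,b) via R0 from link(j,b)
round 1: derive flow(j,c) via R0 from link(j,c)
round 2: derive flow(a,a) via R1 from flow(a,h), cites(h,a)
round 2: derive flow(b,a) via R1 from flow(b,b), cites(b,a)
round 2: derive flow(c,a) via R1 from flow(c,h), cites(h,a)
round 2: derive flow(d,a) via R1 from flow(d,f), cites(f,a)
round 2: derive flow(d,d) via R1 from flow(d,f), cites(f,d)
round 2: derive flow(d,i) via R1 from flow(d,f), cites(f,i)
round 2: derive flow(f,a) via R1 from flow(f,b), cites(b,a)
round 2: derive flow(f,d) via R1 from flow(f,f), cites(f,d)
round 2: derive flow(f,i) via R1 from flow(f,f), cites(f,i)
round 2: derive flow(j,a) via R1 from flow(j,b), cites(b,a)

yes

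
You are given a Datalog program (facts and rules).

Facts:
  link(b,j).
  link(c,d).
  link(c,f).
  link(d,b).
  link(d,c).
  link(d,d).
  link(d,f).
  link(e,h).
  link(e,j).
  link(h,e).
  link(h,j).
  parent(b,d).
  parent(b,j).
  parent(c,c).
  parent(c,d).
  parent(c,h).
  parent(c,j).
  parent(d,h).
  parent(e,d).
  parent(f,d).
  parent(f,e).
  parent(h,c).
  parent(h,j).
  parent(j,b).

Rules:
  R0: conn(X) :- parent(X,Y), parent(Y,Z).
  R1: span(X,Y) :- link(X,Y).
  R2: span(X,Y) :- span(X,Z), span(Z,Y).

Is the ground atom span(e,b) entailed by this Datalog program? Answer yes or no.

no

round 1: derive span(b,j) via R1 from link(b,j)
round 1: derive span(c,d) via R1 from link(c,d)
round 1: derive span(c,f) via R1 from link(c,f)
round 1: derive span(d,b) via R1 from link(d,b)
round 1: derive span(d,c) via R1 from link(d,c)
round 1: derive span(d,d) via R1 from link(d,d)
round 1: derive span(d,f) via R1 from link(d,f)
round 1: derive span(e,h) via R1 from link(e,h)
round 1: derive span(e,j) via R1 from link(e,j)
round 1: derive span(h,e) via R1 from link(h,e)
round 1: derive span(h,j) via R1 from link(h,j)
round 2: derive span(c,b) via R2 from span(c,d), span(d,b)
round 2: derive span(c,c) via R2 from span(c,d), span(d,c)
round 2: derive span(d,j) via R2 from span(d,b), span(b,j)
round 2: derive span(e,e) via R2 from span(e,h), span(h,e)
round 2: derive span(h,h) via R2 from span(h,e), span(e,h)
round 3: derive span(c,j) via R2 from span(c,b), span(b,j)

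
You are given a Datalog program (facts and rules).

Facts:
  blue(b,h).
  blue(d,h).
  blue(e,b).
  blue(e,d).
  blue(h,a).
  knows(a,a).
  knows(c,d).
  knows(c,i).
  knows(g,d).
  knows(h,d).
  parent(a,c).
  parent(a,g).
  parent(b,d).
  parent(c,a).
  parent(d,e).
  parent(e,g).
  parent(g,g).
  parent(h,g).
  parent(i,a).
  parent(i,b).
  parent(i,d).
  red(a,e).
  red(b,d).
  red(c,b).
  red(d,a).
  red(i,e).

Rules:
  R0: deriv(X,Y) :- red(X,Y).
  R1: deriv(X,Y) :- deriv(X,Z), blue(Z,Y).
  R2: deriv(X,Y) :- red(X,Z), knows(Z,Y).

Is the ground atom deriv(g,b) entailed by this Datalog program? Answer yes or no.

no

round 1: derive deriv(a,e) via R0 from red(a,e)
round 1: derive deriv(b,d) via R0 from red(b,d)
round 1: derive deriv(c,b) via R0 from red(c,b)
round 1: derive deriv(d,a) via R0 from red(d,a)
round 1: derive deriv(i,e) via R0 from red(i,e)
round 2: derive deriv(a,b) via R1 from deriv(a,e), blue(e,b)
round 2: derive deriv(a,d) via R1 from deriv(a,e), blue(e,d)
round 2: derive deriv(b,h) via R1 from deriv(b,d), blue(d,h)
round 2: derive deriv(c,h) via R1 from deriv(c,b), blue(b,h)
round 2: derive deriv(i,b) via R1 from deriv(i,e), blue(e,b)
round 2: derive deriv(i,d) via R1 from deriv(i,e), blue(e,d)
round 3: derive deriv(a,h) via R1 from deriv(a,b), blue(b,h)
round 3: derive deriv(b,a) via R1 from deriv(b,h), blue(h,a)
round 3: derive deriv(c,a) via R1 from deriv(c,h), blue(h,a)
round 3: derive deriv(i,h) via R1 from deriv(i,b), blue(b,h)
round 4: derive deriv(a,a) via R1 from deriv(a,h), blue(h,a)
round 4: derive deriv(i,a) via R1 from deriv(i,h), blue(h,a)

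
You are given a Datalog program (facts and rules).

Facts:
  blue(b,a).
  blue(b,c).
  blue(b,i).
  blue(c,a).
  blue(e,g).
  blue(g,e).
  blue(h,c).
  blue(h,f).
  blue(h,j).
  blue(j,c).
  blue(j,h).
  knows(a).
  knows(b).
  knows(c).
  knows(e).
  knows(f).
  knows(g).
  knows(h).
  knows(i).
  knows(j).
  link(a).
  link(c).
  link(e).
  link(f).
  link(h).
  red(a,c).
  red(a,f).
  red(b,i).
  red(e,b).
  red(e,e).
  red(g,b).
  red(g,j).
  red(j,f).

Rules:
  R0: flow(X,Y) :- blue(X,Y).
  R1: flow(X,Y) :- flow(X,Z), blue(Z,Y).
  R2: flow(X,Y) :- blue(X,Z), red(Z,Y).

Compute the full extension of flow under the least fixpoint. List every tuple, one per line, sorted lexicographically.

flow(b,a)
flow(b,c)
flow(b,f)
flow(b,i)
flow(c,a)
flow(c,c)
flow(c,f)
flow(e,a)
flow(e,b)
flow(e,c)
flow(e,e)
flow(e,f)
flow(e,g)
flow(e,h)
flow(e,i)
flow(e,j)
flow(g,a)
flow(g,b)
flow(g,c)
flow(g,e)
flow(g,g)
flow(g,i)
flow(h,a)
flow(h,c)
flow(h,f)
flow(h,h)
flow(h,j)
flow(j,a)
flow(j,c)
flow(j,f)
flow(j,h)
flow(j,j)

round 1: derive flow(b,a) via R0 from blue(b,a)
round 1: derive flow(b,c) via R0 from blue(b,c)
round 1: derive flow(b,i) via R0 from blue(b,i)
round 1: derive flow(c,a) via R0 from blue(c,a)
round 1: derive flow(e,g) via R0 from blue(e,g)
round 1: derive flow(g,e) via R0 from blue(g,e)
round 1: derive flow(h,c) via R0 from blue(h,c)
round 1: derive flow(h,f) via R0 from blue(h,f)
round 1: derive flow(h,j) via R0 from blue(h,j)
round 1: derive flow(j,c) via R0 from blue(j,c)
round 1: derive flow(j,h) via R0 from blue(j,h)
round 1: derive flow(b,f) via R2 from blue(b,a), red(a,f)
round 1: derive flow(c,c) via R2 from blue(c,a), red(a,c)
round 1: derive flow(c,f) via R2 from blue(c,a), red(a,f)
round 1: derive flow(e,b) via R2 from blue(e,g), red(g,b)
round 1: derive flow(e,j) via R2 from blue(e,g), red(g,j)
round 1: derive flow(g,b) via R2 from blue(g,e), red(e,b)
round 2: derive flow(e,a) via R1 from flow(e,b), blue(b,a)
round 2: derive flow(e,c) via R1 from flow(e,b), blue(b,c)
round 2: derive flow(e,e) via R1 from flow(e,g), blue(g,e)
round 2: derive flow(e,h) via R1 from flow(e,j), blue(j,h)
round 2: derive flow(e,i) via R1 from flow(e,b), blue(b,i)
round 2: derive flow(g,a) via R1 from flow(g,b), blue(b,a)
round 2: derive flow(g,c) via R1 from flow(g,b), blue(b,c)
round 2: derive flow(g,g) via R1 from flow(g,e), blue(e,g)
round 2: derive flow(g,i) via R1 from flow(g,b), blue(b,i)
round 2: derive flow(h,a) via R1 from flow(h,c), blue(c,a)
round 2: derive flow(h,h) via R1 from flow(h,j), blue(j,h)
round 2: derive flow(j,a) via R1 from flow(j,c), blue(c,a)
round 2: derive flow(j,f) via R1 from flow(j,h), blue(h,f)
round 2: derive flow(j,j) via R1 from flow(j,h), blue(h,j)
round 3: derive flow(e,f) via R1 from flow(e,h), blue(h,f)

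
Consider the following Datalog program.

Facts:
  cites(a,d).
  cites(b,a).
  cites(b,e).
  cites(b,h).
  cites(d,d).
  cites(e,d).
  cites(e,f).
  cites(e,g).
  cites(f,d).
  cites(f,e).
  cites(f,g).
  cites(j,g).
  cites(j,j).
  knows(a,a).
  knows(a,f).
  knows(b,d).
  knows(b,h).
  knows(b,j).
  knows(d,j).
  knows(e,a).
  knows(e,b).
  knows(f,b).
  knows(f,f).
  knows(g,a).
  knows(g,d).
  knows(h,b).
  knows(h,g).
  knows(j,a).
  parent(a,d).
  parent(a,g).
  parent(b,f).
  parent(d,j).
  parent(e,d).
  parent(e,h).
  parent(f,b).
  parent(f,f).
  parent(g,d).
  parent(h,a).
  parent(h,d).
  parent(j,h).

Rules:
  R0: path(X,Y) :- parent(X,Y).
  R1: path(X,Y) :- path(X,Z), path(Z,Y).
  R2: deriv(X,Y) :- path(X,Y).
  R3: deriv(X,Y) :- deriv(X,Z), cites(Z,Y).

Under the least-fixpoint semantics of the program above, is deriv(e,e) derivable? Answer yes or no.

no

round 1: derive path(a,d) via R0 from parent(a,d)
round 1: derive path(a,g) via R0 from parent(a,g)
round 1: derive path(b,f) via R0 from parent(b,f)
round 1: derive path(d,j) via R0 from parent(d,j)
round 1: derive path(e,d) via R0 from parent(e,d)
round 1: derive path(e,h) via R0 from parent(e,h)
round 1: derive path(f,b) via R0 from parent(f,b)
round 1: derive path(f,f) via R0 from parent(f,f)
round 1: derive path(g,d) via R0 from parent(g,d)
round 1: derive path(h,a) via R0 from parent(h,a)
round 1: derive path(h,d) via R0 from parent(h,d)
round 1: derive path(j,h) via R0 from parent(j,h)
round 2: derive path(a,j) via R1 from path(a,d), path(d,j)
round 2: derive path(b,b) via R1 from path(b,f), path(f,b)
round 2: derive path(d,h) via R1 from path(d,j), path(j,h)
round 2: derive path(e,a) via R1 from path(e,h), path(h,a)
round 2: derive path(e,j) via R1 from path(e,d), path(d,j)
round 2: derive path(g,j) via R1 from path(g,d), path(d,j)
round 2: derive path(h,g) via R1 from path(h,a), path(a,g)
round 2: derive path(h,j) via R1 from path(h,d), path(d,j)
round 2: derive path(j,a) via R1 from path(j,h), path(h,a)
round 2: derive path(j,d) via R1 from path(j,h), path(h,d)
round 2: derive deriv(a,d) via R2 from path(a,d)
round 2: derive deriv(a,g) via R2 from path(a,g)
round 2: derive deriv(b,f) via R2 from path(b,f)
round 2: derive deriv(d,j) via R2 from path(d,j)
round 2: derive deriv(e,d) via R2 from path(e,d)
round 2: derive deriv(e,h) via R2 from path(e,h)
round 2: derive deriv(f,b) via R2 from path(f,b)
round 2: derive deriv(f,f) via R2 from path(f,f)
round 2: derive deriv(g,d) via R2 from path(g,d)
round 2: derive deriv(h,a) via R2 from path(h,a)
round 2: derive deriv(h,d) via R2 from path(h,d)
round 2: derive deriv(j,h) via R2 from path(j,h)
round 3: derive path(a,a) via R1 from path(a,j), path(j,a)
round 3: derive path(a,h) via R1 from path(a,d), path(d,h)
round 3: derive path(d,a) via R1 from path(d,h), path(h,a)
round 3: derive path(d,d) via R1 from path(d,h), path(h,d)
round 3: derive path(d,g) via R1 from path(d,h), path(h,g)
round 3: derive path(e,g) via R1 from path(e,a), path(a,g)
round 3: derive path(g,a) via R1 from path(g,j), path(j,a)
round 3: derive path(g,h) via R1 from path(g,d), path(d,h)
round 3: derive path(h,h) via R1 from path(h,d), path(d,h)
round 3: derive path(j,g) via R1 from path(j,a), path(a,g)
round 3: derive path(j,j) via R1 from path(j,a), path(a,j)
round 3: derive deriv(a,j) via R2 from path(a,j)
round 3: derive deriv(b,b) via R2 from path(b,b)
round 3: derive deriv(d,h) via R2 from path(d,h)
round 3: derive deriv(e,a) via R2 from path(e,a)
round 3: derive deriv(e,j) via R2 from path(e,j)
round 3: derive deriv(g,j) via R2 from path(g,j)
round 3: derive deriv(h,g) via R2 from path(h,g)
round 3: derive deriv(h,j) via R2 from path(h,j)
round 3: derive deriv(j,a) via R2 from path(j,a)
round 3: derive deriv(j,d) via R2 from path(j,d)
round 3: derive deriv(b,d) via R3 from deriv(b,f), cites(f,d)
round 3: derive deriv(b,e) via R3 from deriv(b,f), cites(f,e)
round 3: derive deriv(b,g) via R3 from deriv(b,f), cites(f,g)
round 3: derive deriv(d,g) via R3 from deriv(d,j), cites(j,g)
round 3: derive deriv(f,a) via R3 from deriv(f,b), cites(b,a)
round 3: derive deriv(f,d) via R3 from deriv(f,f), cites(f,d)
round 3: derive deriv(f,e) via R3 from deriv(f,b), cites(b,e)
round 3: derive deriv(f,g) via R3 from deriv(f,f), cites(f,g)
round 3: derive deriv(f,h) via R3 from deriv(f,b), cites(b,h)
round 4: derive path(g,g) via R1 from path(g,a), path(a,g)
round 4: derive deriv(a,a) via R2 from path(a,a)
round 4: derive deriv(a,h) via R2 from path(a,h)
round 4: derive deriv(d,a) via R2 from path(d,a)
round 4: derive deriv(d,d) via R2 from path(d,d)
round 4: derive deriv(e,g) via R2 from path(e,g)
round 4: derive deriv(g,a) via R2 from path(g,a)
round 4: derive deriv(g,h) via R2 from path(g,h)
round 4: derive deriv(h,h) via R2 from path(h,h)
round 4: derive deriv(j,g) via R2 from path(j,g)
round 4: derive deriv(j,j) via R2 from path(j,j)
round 4: derive deriv(b,a) via R3 from deriv(b,b), cites(b,a)
round 4: derive deriv(b,h) via R3 from deriv(b,b), cites(b,h)
round 4: derive deriv(g,g) via R3 from deriv(g,j), cites(j,g)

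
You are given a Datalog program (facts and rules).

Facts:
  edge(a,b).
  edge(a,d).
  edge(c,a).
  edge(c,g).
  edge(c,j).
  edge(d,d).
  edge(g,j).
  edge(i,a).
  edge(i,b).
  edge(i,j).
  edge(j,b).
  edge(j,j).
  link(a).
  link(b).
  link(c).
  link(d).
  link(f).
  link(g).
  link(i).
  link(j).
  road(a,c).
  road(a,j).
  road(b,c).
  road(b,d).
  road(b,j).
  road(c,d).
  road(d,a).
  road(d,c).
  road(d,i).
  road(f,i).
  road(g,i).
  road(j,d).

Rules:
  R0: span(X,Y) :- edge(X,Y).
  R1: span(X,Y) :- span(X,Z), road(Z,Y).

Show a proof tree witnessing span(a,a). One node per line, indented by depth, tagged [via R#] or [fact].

round 1: derive span(a,b) via R0 from edge(a,b)
round 1: derive span(a,d) via R0 from edge(a,d)
round 1: derive span(c,a) via R0 from edge(c,a)
round 1: derive span(c,g) via R0 from edge(c,g)
round 1: derive span(c,j) via R0 from edge(c,j)
round 1: derive span(d,d) via R0 from edge(d,d)
round 1: derive span(g,j) via R0 from edge(g,j)
round 1: derive span(i,a) via R0 from edge(i,a)
round 1: derive span(i,b) via R0 from edge(i,b)
round 1: derive span(i,j) via R0 from edge(i,j)
round 1: derive span(j,b) via R0 from edge(j,b)
round 1: derive span(j,j) via R0 from edge(j,j)
round 2: derive span(a,a) via R1 from span(a,d), road(d,a)
round 2: derive span(a,c) via R1 from span(a,b), road(b,c)
round 2: derive span(a,i) via R1 from span(a,d), road(d,i)
round 2: derive span(a,j) via R1 from span(a,b), road(b,j)
round 2: derive span(c,c) via R1 from span(c,a), road(a,c)
round 2: derive span(c,d) via R1 from span(c,j), road(j,d)
round 2: derive span(c,i) via R1 from span(c,g), road(g,i)
round 2: derive span(d,a) via R1 from span(d,d), road(d,a)
round 2: derive span(d,c) via R1 from span(d,d), road(d,c)
round 2: derive span(d,i) via R1 from span(d,d), road(d,i)
round 2: derive span(g,d) via R1 from span(g,j), road(j,d)
round 2: derive span(i,c) via R1 from span(i,a), road(a,c)
round 2: derive span(i,d) via R1 from span(i,b), road(b,d)
round 2: derive span(j,c) via R1 from span(j,b), road(b,c)
round 2: derive span(j,d) via R1 from span(j,b), road(b,d)
round 3: derive span(d,j) via R1 from span(d,a), road(a,j)
round 3: derive span(g,a) via R1 from span(g,d), road(d,a)
round 3: derive span(g,c) via R1 from span(g,d), road(d,c)
round 3: derive span(g,i) via R1 from span(g,d), road(d,i)
round 3: derive span(i,i) via R1 from span(i,d), road(d,i)
round 3: derive span(j,a) via R1 from span(j,d), road(d,a)
round 3: derive span(j,i) via R1 from span(j,d), road(d,i)

span(a,a)  [via R1]
  span(a,d)  [via R0]
    edge(a,d)  [fact]
  road(d,a)  [fact]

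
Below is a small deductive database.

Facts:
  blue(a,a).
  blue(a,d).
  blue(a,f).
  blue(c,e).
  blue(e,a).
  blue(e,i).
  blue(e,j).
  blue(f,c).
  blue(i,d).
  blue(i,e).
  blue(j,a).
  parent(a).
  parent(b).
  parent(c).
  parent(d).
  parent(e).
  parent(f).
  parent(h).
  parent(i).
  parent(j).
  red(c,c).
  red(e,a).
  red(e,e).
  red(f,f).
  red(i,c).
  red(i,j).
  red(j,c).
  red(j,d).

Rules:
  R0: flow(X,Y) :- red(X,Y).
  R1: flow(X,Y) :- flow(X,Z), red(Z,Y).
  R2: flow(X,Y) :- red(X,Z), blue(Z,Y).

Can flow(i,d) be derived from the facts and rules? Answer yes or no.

round 1: derive flow(c,c) via R0 from red(c,c)
round 1: derive flow(e,a) via R0 from red(e,a)
round 1: derive flow(e,e) via R0 from red(e,e)
round 1: derive flow(f,f) via R0 from red(f,f)
round 1: derive flow(i,c) via R0 from red(i,c)
round 1: derive flow(i,j) via R0 from red(i,j)
round 1: derive flow(j,c) via R0 from red(j,c)
round 1: derive flow(j,d) via R0 from red(j,d)
round 1: derive flow(c,e) via R2 from red(c,c), blue(c,e)
round 1: derive flow(e,d) via R2 from red(e,a), blue(a,d)
round 1: derive flow(e,f) via R2 from red(e,a), blue(a,f)
round 1: derive flow(e,i) via R2 from red(e,e), blue(e,i)
round 1: derive flow(e,j) via R2 from red(e,e), blue(e,j)
round 1: derive flow(f,c) via R2 from red(f,f), blue(f,c)
round 1: derive flow(i,a) via R2 from red(i,j), blue(j,a)
round 1: derive flow(i,e) via R2 from red(i,c), blue(c,e)
round 1: derive flow(j,e) via R2 from red(j,c), blue(c,e)
round 2: derive flow(c,a) via R1 from flow(c,e), red(e,a)
round 2: derive flow(e,c) via R1 from flow(e,i), red(i,c)
round 2: derive flow(i,d) via R1 from flow(i,j), red(j,d)
round 2: derive flow(j,a) via R1 from flow(j,e), red(e,a)

yes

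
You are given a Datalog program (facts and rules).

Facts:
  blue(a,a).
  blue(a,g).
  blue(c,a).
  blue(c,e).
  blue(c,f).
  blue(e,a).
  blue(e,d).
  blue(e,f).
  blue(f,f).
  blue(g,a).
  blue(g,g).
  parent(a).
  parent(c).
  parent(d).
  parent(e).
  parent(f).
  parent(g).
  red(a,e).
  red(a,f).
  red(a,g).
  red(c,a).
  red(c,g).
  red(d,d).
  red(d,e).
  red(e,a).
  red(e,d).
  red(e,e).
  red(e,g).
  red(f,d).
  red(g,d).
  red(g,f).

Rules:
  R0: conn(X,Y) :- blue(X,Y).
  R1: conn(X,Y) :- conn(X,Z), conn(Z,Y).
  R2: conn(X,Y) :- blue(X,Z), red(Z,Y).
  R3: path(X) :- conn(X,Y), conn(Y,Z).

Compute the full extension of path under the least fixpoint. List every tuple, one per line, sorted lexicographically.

round 1: derive conn(a,a) via R0 from blue(a,a)
round 1: derive conn(a,g) via R0 from blue(a,g)
round 1: derive conn(c,a) via R0 from blue(c,a)
round 1: derive conn(c,e) via R0 from blue(c,e)
round 1: derive conn(c,f) via R0 from blue(c,f)
round 1: derive conn(e,a) via R0 from blue(e,a)
round 1: derive conn(e,d) via R0 from blue(e,d)
round 1: derive conn(e,f) via R0 from blue(e,f)
round 1: derive conn(f,f) via R0 from blue(f,f)
round 1: derive conn(g,a) via R0 from blue(g,a)
round 1: derive conn(g,g) via R0 from blue(g,g)
round 1: derive conn(a,d) via R2 from blue(a,g), red(g,d)
round 1: derive conn(a,e) via R2 from blue(a,a), red(a,e)
round 1: derive conn(a,f) via R2 from blue(a,a), red(a,f)
round 1: derive conn(c,d) via R2 from blue(c,e), red(e,d)
round 1: derive conn(c,g) via R2 from blue(c,a), red(a,g)
round 1: derive conn(e,e) via R2 from blue(e,a), red(a,e)
round 1: derive conn(e,g) via R2 from blue(e,a), red(a,g)
round 1: derive conn(f,d) via R2 from blue(f,f), red(f,d)
round 1: derive conn(g,d) via R2 from blue(g,g), red(g,d)
round 1: derive conn(g,e) via R2 from blue(g,a), red(a,e)
round 1: derive conn(g,f) via R2 from blue(g,a), red(a,f)
round 2: derive path(a) via R3 from conn(a,a), conn(a,a)
round 2: derive path(c) via R3 from conn(c,a), conn(a,a)
round 2: derive path(e) via R3 from conn(e,a), conn(a,a)
round 2: derive path(f) via R3 from conn(f,f), conn(f,d)
round 2: derive path(g) via R3 from conn(g,a), conn(a,a)

path(a)
path(c)
path(e)
path(f)
path(g)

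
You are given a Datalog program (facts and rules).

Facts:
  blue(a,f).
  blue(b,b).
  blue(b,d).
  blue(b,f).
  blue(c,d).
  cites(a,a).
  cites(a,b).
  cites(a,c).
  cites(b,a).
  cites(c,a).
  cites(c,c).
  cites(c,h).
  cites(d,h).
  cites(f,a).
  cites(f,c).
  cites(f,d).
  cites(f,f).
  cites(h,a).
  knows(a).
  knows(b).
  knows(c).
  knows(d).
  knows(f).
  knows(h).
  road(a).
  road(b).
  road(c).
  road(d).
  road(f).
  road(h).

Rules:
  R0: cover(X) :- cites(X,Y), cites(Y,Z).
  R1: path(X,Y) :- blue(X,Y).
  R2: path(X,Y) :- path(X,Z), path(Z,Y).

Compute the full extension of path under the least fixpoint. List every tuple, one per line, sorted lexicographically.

round 1: derive path(a,f) via R1 from blue(a,f)
round 1: derive path(b,b) via R1 from blue(b,b)
round 1: derive path(b,d) via R1 from blue(b,d)
round 1: derive path(b,f) via R1 from blue(b,f)
round 1: derive path(c,d) via R1 from blue(c,d)

path(a,f)
path(b,b)
path(b,d)
path(b,f)
path(c,d)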